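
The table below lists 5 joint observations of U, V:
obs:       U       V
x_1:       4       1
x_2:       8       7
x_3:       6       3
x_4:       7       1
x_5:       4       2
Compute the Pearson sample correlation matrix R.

Step 1 — column means:
  mean(U) = (4 + 8 + 6 + 7 + 4) / 5 = 29/5 = 5.8
  mean(V) = (1 + 7 + 3 + 1 + 2) / 5 = 14/5 = 2.8

Step 2 — sample variances and covariances s[i,j] = (1/(n-1)) · Σ_k (x_{k,i} - mean_i) · (x_{k,j} - mean_j), with n-1 = 4:
  s[U,U] = ((-1.8)·(-1.8) + (2.2)·(2.2) + (0.2)·(0.2) + (1.2)·(1.2) + (-1.8)·(-1.8)) / 4 = 12.8/4 = 3.2
  s[U,V] = ((-1.8)·(-1.8) + (2.2)·(4.2) + (0.2)·(0.2) + (1.2)·(-1.8) + (-1.8)·(-0.8)) / 4 = 11.8/4 = 2.95
  s[V,V] = ((-1.8)·(-1.8) + (4.2)·(4.2) + (0.2)·(0.2) + (-1.8)·(-1.8) + (-0.8)·(-0.8)) / 4 = 24.8/4 = 6.2
  Sample standard deviations s_i = √(s[i,i]):
  s(U) = √(3.2) = 1.7889
  s(V) = √(6.2) = 2.49

Step 3 — r_{ij} = s_{ij} / (s_i · s_j):
  r[U,U] = 1 (diagonal).
  r[U,V] = 2.95 / (1.7889 · 2.49) = 2.95 / 4.4542 = 0.6623
  r[V,V] = 1 (diagonal).

R is symmetric with unit diagonal. Assembling:

R = [[1, 0.6623],
 [0.6623, 1]]


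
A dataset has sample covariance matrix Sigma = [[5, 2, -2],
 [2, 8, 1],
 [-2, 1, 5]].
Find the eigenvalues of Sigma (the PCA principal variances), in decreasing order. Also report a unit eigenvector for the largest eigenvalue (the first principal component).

Step 1 — characteristic polynomial p(λ) = det(λI - Sigma) = λ³ - tr·λ² + c_1·λ - det, where tr = trace, c_1 = sum of the principal 2×2 minors, det = det(Sigma):
  tr = 5 + 8 + 5 = 18,
  c_1 = (5·8 - (2)²) + (5·5 - (-2)²) + (8·5 - (1)²) = 36 + 21 + 39 = 96,
  det = 5·(8·5 - (1)²) - (2)·((2)·5 - (1)·(-2)) + (-2)·((2)·(1) - 8·(-2)) = 5·(39) - (2)·(12) + (-2)·(18) = 135.
  So p(λ) = λ³ - 18λ² + 96λ - 135.
Step 2 — look for an integer root (rational root theorem: any rational root is an integer divisor of 135). Testing λ = 9:
  p(9) = 729 - 1458 + 864 - 135 = 0  ✓
  Dividing out (λ - 9): p(λ) = (λ - 9)(λ² - 9λ + 15).
Step 3 — remaining eigenvalues from the quadratic λ² - 9λ + 15 = 0:
  Δ = 9² - 4·15 = 81 - 60 = 21,  λ = (9 ± √21)/2 = (9 ± 4.5826)/2 ≈ 6.7913 or 2.2087.
  Sorted: λ_1 = 9,  λ_2 = 6.7913,  λ_3 = 2.2087  (check: sum = 18 = tr ✓).

Step 4 — unit eigenvector for λ_1 = 9: v spans the null space of (Sigma - λ_1 I), whose rows are
  r_1 = (-4, 2, -2),  r_2 = (2, -1, 1),  r_3 = (-2, 1, -4).
  v is orthogonal to every row, so take v ∝ r_1 × r_3 = ((2)·(-4) - (-2)·(1), (-2)·(-2) - (-4)·(-4), (-4)·(1) - (2)·(-2)) = (-6, -12, 0).
  Rescale (divide by 6; multiply by -1 so the first nonzero entry is positive): u = (1, 2, 0).
  ||u|| = √((1)² + (2)² + (0)²) = √(5) ≈ 2.2361,  v_1 = u/||u|| ≈ (0.4472, 0.8944, 0) (||v_1|| = 1).

λ_1 = 9,  λ_2 = 6.7913,  λ_3 = 2.2087;  v_1 ≈ (0.4472, 0.8944, 0)


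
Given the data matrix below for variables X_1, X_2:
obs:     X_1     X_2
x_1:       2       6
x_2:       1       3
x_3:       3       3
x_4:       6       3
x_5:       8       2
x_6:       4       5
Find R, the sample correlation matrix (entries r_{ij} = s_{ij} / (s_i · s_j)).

Step 1 — column means:
  mean(X_1) = (2 + 1 + 3 + 6 + 8 + 4) / 6 = 24/6 = 4
  mean(X_2) = (6 + 3 + 3 + 3 + 2 + 5) / 6 = 22/6 = 3.6667

Step 2 — sample variances and covariances s[i,j] = (1/(n-1)) · Σ_k (x_{k,i} - mean_i) · (x_{k,j} - mean_j), with n-1 = 5:
  s[X_1,X_1] = ((-2)·(-2) + (-3)·(-3) + (-1)·(-1) + (2)·(2) + (4)·(4) + (0)·(0)) / 5 = 34/5 = 6.8
  s[X_1,X_2] = ((-2)·(2.3333) + (-3)·(-0.6667) + (-1)·(-0.6667) + (2)·(-0.6667) + (4)·(-1.6667) + (0)·(1.3333)) / 5 = -10/5 = -2
  s[X_2,X_2] = ((2.3333)·(2.3333) + (-0.6667)·(-0.6667) + (-0.6667)·(-0.6667) + (-0.6667)·(-0.6667) + (-1.6667)·(-1.6667) + (1.3333)·(1.3333)) / 5 = 11.3333/5 = 2.2667
  Sample standard deviations s_i = √(s[i,i]):
  s(X_1) = √(6.8) = 2.6077
  s(X_2) = √(2.2667) = 1.5055

Step 3 — r_{ij} = s_{ij} / (s_i · s_j):
  r[X_1,X_1] = 1 (diagonal).
  r[X_1,X_2] = -2 / (2.6077 · 1.5055) = -2 / 3.926 = -0.5094
  r[X_2,X_2] = 1 (diagonal).

R is symmetric with unit diagonal. Assembling:

R = [[1, -0.5094],
 [-0.5094, 1]]


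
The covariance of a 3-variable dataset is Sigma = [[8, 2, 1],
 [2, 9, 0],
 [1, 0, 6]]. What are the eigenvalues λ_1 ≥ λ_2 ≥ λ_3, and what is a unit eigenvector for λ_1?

Step 1 — characteristic polynomial p(λ) = det(λI - Sigma) = λ³ - tr·λ² + c_1·λ - det, where tr = trace, c_1 = sum of the principal 2×2 minors, det = det(Sigma):
  tr = 8 + 9 + 6 = 23,
  c_1 = (8·9 - (2)²) + (8·6 - (1)²) + (9·6 - (0)²) = 68 + 47 + 54 = 169,
  det = 8·(9·6 - (0)²) - (2)·((2)·6 - (0)·(1)) + (1)·((2)·(0) - 9·(1)) = 8·(54) - (2)·(12) + (1)·(-9) = 399.
  So p(λ) = λ³ - 23λ² + 169λ - 399.
Step 2 — look for an integer root (rational root theorem: any rational root is an integer divisor of 399). Testing λ = 7:
  p(7) = 343 - 1127 + 1183 - 399 = 0  ✓
  Dividing out (λ - 7): p(λ) = (λ - 7)(λ² - 16λ + 57).
Step 3 — remaining eigenvalues from the quadratic λ² - 16λ + 57 = 0:
  Δ = 16² - 4·57 = 256 - 228 = 28,  λ = (16 ± √28)/2 = (16 ± 5.2915)/2 ≈ 10.6458 or 5.3542.
  Sorted: λ_1 = 10.6458,  λ_2 = 7,  λ_3 = 5.3542  (check: sum = 23 = tr ✓).

Step 4 — unit eigenvector for λ_1 ≈ 10.6458: v spans the null space of (Sigma - λ_1 I), whose rows are
  r_1 = (-2.6458, 2, 1),  r_2 = (2, -1.6458, 0),  r_3 = (1, 0, -4.6458).
  v is orthogonal to every row, so take v ∝ r_1 × r_2 = ((2)·(0) - (1)·(-1.6458), (1)·(2) - (-2.6458)·(0), (-2.6458)·(-1.6458) - (2)·(2)) ≈ (1.6458, 2, 0.3542).
  Let u = (1.6458, 2, 0.3542).
  ||u|| = √((1.6458)² + (2)² + (0.3542)²) = √(6.834) ≈ 2.6142,  v_1 = u/||u|| ≈ (0.6295, 0.7651, 0.1355) (||v_1|| = 1).

λ_1 = 10.6458,  λ_2 = 7,  λ_3 = 5.3542;  v_1 ≈ (0.6295, 0.7651, 0.1355)


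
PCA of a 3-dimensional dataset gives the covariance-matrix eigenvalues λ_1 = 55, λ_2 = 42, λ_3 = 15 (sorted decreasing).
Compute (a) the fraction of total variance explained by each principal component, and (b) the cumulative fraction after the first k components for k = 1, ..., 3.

Step 1 — total variance = trace(Sigma) = Σ λ_i = 55 + 42 + 15 = 112.

Step 2 — fraction explained by component i = λ_i / Σ λ:
  PC1: 55/112 = 0.4911
  PC2: 42/112 = 0.375
  PC3: 15/112 = 0.1339

Step 3 — cumulative fraction after k components = (λ_1 + ... + λ_k) / Σ λ:
  k = 1: 55/112 = 0.4911
  k = 2: (55 + 42)/112 = 97/112 = 0.8661
  k = 3: (55 + 42 + 15)/112 = 112/112 = 1

Summary (fraction, with percent):

explained: PC1 0.4911 (49.11%), PC2 0.375 (37.5%), PC3 0.1339 (13.39%);  cumulative: 0.4911, 0.8661, 1


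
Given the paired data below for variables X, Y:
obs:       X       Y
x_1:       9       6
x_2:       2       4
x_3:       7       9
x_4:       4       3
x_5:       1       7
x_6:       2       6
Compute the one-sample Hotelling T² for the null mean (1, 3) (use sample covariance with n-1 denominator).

Step 1 — sample mean vector:
  mean(X) = (9 + 2 + 7 + 4 + 1 + 2) / 6 = 25/6 = 4.1667
  mean(Y) = (6 + 4 + 9 + 3 + 7 + 6) / 6 = 35/6 = 5.8333
  x̄ = (4.1667, 5.8333),  deviation x̄ - mu_0 = (4.1667, 5.8333) - (1, 3) = (3.1667, 2.8333).

Step 2 — sample covariance matrix, S[i,j] = (1/(n-1)) · Σ_k (x_{k,i} - mean_i) · (x_{k,j} - mean_j), divisor n-1 = 5:
  S[X,X] = ((4.8333)·(4.8333) + (-2.1667)·(-2.1667) + (2.8333)·(2.8333) + (-0.1667)·(-0.1667) + (-3.1667)·(-3.1667) + (-2.1667)·(-2.1667)) / 5 = 50.8333/5 = 10.1667
  S[X,Y] = ((4.8333)·(0.1667) + (-2.1667)·(-1.8333) + (2.8333)·(3.1667) + (-0.1667)·(-2.8333) + (-3.1667)·(1.1667) + (-2.1667)·(0.1667)) / 5 = 10.1667/5 = 2.0333
  S[Y,Y] = ((0.1667)·(0.1667) + (-1.8333)·(-1.8333) + (3.1667)·(3.1667) + (-2.8333)·(-2.8333) + (1.1667)·(1.1667) + (0.1667)·(0.1667)) / 5 = 22.8333/5 = 4.5667
  S = [[10.1667, 2.0333],
 [2.0333, 4.5667]].

Step 3 — invert S. det(S) = 10.1667·4.5667 - (2.0333)² = 42.2933.
  S^{-1} = (1/det) · [[d, -b], [-b, a]] = [[0.108, -0.0481],
 [-0.0481, 0.2404]].

Step 4 — quadratic form (x̄ - mu_0)^T · S^{-1} · (x̄ - mu_0):
  S^{-1} · (x̄ - mu_0) = (0.2057, 0.5288),
  (x̄ - mu_0)^T · [...] = (3.1667)·(0.2057) + (2.8333)·(0.5288) = 2.1498.

Step 5 — scale by n: T² = 6 · 2.1498 = 12.8988.

T² ≈ 12.8988


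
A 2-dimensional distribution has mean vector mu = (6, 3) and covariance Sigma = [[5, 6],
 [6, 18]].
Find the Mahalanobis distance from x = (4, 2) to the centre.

Step 1 — centre the observation: (x - mu) = (-2, -1).

Step 2 — invert Sigma. det(Sigma) = 5·18 - (6)² = 54.
  Sigma^{-1} = (1/det) · [[d, -b], [-b, a]] = [[0.3333, -0.1111],
 [-0.1111, 0.0926]].

Step 3 — form the quadratic (x - mu)^T · Sigma^{-1} · (x - mu):
  Sigma^{-1} · (x - mu) = (-0.5556, 0.1296).
  (x - mu)^T · [Sigma^{-1} · (x - mu)] = (-2)·(-0.5556) + (-1)·(0.1296) = 0.9815.

Step 4 — take square root: d = √(0.9815) ≈ 0.9907.

d(x, mu) = √(0.9815) ≈ 0.9907


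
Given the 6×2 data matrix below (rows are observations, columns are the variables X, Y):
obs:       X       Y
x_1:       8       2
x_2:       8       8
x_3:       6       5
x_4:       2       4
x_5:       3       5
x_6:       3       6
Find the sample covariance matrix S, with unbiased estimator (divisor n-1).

Step 1 — column means:
  mean(X) = (8 + 8 + 6 + 2 + 3 + 3) / 6 = 30/6 = 5
  mean(Y) = (2 + 8 + 5 + 4 + 5 + 6) / 6 = 30/6 = 5

Step 2 — sample covariance S[i,j] = (1/(n-1)) · Σ_k (x_{k,i} - mean_i) · (x_{k,j} - mean_j), with n-1 = 5.
  S[X,X] = ((3)·(3) + (3)·(3) + (1)·(1) + (-3)·(-3) + (-2)·(-2) + (-2)·(-2)) / 5 = 36/5 = 7.2
  S[X,Y] = ((3)·(-3) + (3)·(3) + (1)·(0) + (-3)·(-1) + (-2)·(0) + (-2)·(1)) / 5 = 1/5 = 0.2
  S[Y,Y] = ((-3)·(-3) + (3)·(3) + (0)·(0) + (-1)·(-1) + (0)·(0) + (1)·(1)) / 5 = 20/5 = 4

S is symmetric (S[j,i] = S[i,j]). Assembling:

S = [[7.2, 0.2],
 [0.2, 4]]


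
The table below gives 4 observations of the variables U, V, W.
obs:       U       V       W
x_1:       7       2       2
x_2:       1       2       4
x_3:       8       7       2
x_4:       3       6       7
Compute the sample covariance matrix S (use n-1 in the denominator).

Step 1 — column means:
  mean(U) = (7 + 1 + 8 + 3) / 4 = 19/4 = 4.75
  mean(V) = (2 + 2 + 7 + 6) / 4 = 17/4 = 4.25
  mean(W) = (2 + 4 + 2 + 7) / 4 = 15/4 = 3.75

Step 2 — sample covariance S[i,j] = (1/(n-1)) · Σ_k (x_{k,i} - mean_i) · (x_{k,j} - mean_j), with n-1 = 3.
  S[U,U] = ((2.25)·(2.25) + (-3.75)·(-3.75) + (3.25)·(3.25) + (-1.75)·(-1.75)) / 3 = 32.75/3 = 10.9167
  S[U,V] = ((2.25)·(-2.25) + (-3.75)·(-2.25) + (3.25)·(2.75) + (-1.75)·(1.75)) / 3 = 9.25/3 = 3.0833
  S[U,W] = ((2.25)·(-1.75) + (-3.75)·(0.25) + (3.25)·(-1.75) + (-1.75)·(3.25)) / 3 = -16.25/3 = -5.4167
  S[V,V] = ((-2.25)·(-2.25) + (-2.25)·(-2.25) + (2.75)·(2.75) + (1.75)·(1.75)) / 3 = 20.75/3 = 6.9167
  S[V,W] = ((-2.25)·(-1.75) + (-2.25)·(0.25) + (2.75)·(-1.75) + (1.75)·(3.25)) / 3 = 4.25/3 = 1.4167
  S[W,W] = ((-1.75)·(-1.75) + (0.25)·(0.25) + (-1.75)·(-1.75) + (3.25)·(3.25)) / 3 = 16.75/3 = 5.5833

S is symmetric (S[j,i] = S[i,j]). Assembling:

S = [[10.9167, 3.0833, -5.4167],
 [3.0833, 6.9167, 1.4167],
 [-5.4167, 1.4167, 5.5833]]


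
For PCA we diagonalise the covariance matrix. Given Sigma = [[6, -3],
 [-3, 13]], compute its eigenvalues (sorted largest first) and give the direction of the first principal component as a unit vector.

Step 1 — characteristic polynomial of 2×2 Sigma:
  det(Sigma - λI) = λ² - trace · λ + det = 0.
  trace = 6 + 13 = 19, det = 6·13 - (-3)² = 69.
Step 2 — discriminant:
  Δ = trace² - 4·det = 361 - 276 = 85.
Step 3 — eigenvalues:
  λ = (trace ± √Δ)/2 = (19 ± 9.2195)/2,
  λ_1 = 14.1098,  λ_2 = 4.8902.

Step 4 — unit eigenvector for λ_1: solve (Sigma - λ_1 I)v = 0. First row:
  (6 - 14.1098)·v_x + (-3)·v_y = 0, i.e. (-8.1098)·v_x + (-3)·v_y = 0,
  so v ∝ (b, λ_1 - a) = (-3, 8.1098); multiply by -1 so the first entry is positive: u = (3, -8.1098).
  ||u|| = √((3)² + (-8.1098)²) = √(74.7684) ≈ 8.6469,
  v_1 = u/||u|| ≈ (0.3469, -0.9379) (||v_1|| = 1).

λ_1 = 14.1098,  λ_2 = 4.8902;  v_1 ≈ (0.3469, -0.9379)


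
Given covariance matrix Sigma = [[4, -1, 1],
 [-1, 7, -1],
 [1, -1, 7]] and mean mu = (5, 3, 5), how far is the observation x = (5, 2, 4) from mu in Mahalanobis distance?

Step 1 — centre the observation: (x - mu) = (0, -1, -1).

Step 2 — invert Sigma (cofactor / det for 3×3, or solve directly):
  Sigma^{-1} = [[0.2667, 0.0333, -0.0333],
 [0.0333, 0.15, 0.0167],
 [-0.0333, 0.0167, 0.15]].

Step 3 — form the quadratic (x - mu)^T · Sigma^{-1} · (x - mu):
  Sigma^{-1} · (x - mu) = (0, -0.1667, -0.1667).
  (x - mu)^T · [Sigma^{-1} · (x - mu)] = (0)·(0) + (-1)·(-0.1667) + (-1)·(-0.1667) = 0.3333.

Step 4 — take square root: d = √(0.3333) ≈ 0.5774.

d(x, mu) = √(0.3333) ≈ 0.5774


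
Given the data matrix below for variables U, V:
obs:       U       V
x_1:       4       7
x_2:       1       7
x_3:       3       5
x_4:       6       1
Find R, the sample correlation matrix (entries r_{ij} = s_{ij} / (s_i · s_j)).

Step 1 — column means:
  mean(U) = (4 + 1 + 3 + 6) / 4 = 14/4 = 3.5
  mean(V) = (7 + 7 + 5 + 1) / 4 = 20/4 = 5

Step 2 — sample variances and covariances s[i,j] = (1/(n-1)) · Σ_k (x_{k,i} - mean_i) · (x_{k,j} - mean_j), with n-1 = 3:
  s[U,U] = ((0.5)·(0.5) + (-2.5)·(-2.5) + (-0.5)·(-0.5) + (2.5)·(2.5)) / 3 = 13/3 = 4.3333
  s[U,V] = ((0.5)·(2) + (-2.5)·(2) + (-0.5)·(0) + (2.5)·(-4)) / 3 = -14/3 = -4.6667
  s[V,V] = ((2)·(2) + (2)·(2) + (0)·(0) + (-4)·(-4)) / 3 = 24/3 = 8
  Sample standard deviations s_i = √(s[i,i]):
  s(U) = √(4.3333) = 2.0817
  s(V) = √(8) = 2.8284

Step 3 — r_{ij} = s_{ij} / (s_i · s_j):
  r[U,U] = 1 (diagonal).
  r[U,V] = -4.6667 / (2.0817 · 2.8284) = -4.6667 / 5.8878 = -0.7926
  r[V,V] = 1 (diagonal).

R is symmetric with unit diagonal. Assembling:

R = [[1, -0.7926],
 [-0.7926, 1]]


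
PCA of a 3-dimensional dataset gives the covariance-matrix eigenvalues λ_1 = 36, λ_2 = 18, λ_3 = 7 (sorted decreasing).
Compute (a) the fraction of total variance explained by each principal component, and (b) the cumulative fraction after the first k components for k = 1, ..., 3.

Step 1 — total variance = trace(Sigma) = Σ λ_i = 36 + 18 + 7 = 61.

Step 2 — fraction explained by component i = λ_i / Σ λ:
  PC1: 36/61 = 0.5902
  PC2: 18/61 = 0.2951
  PC3: 7/61 = 0.1148

Step 3 — cumulative fraction after k components = (λ_1 + ... + λ_k) / Σ λ:
  k = 1: 36/61 = 0.5902
  k = 2: (36 + 18)/61 = 54/61 = 0.8852
  k = 3: (36 + 18 + 7)/61 = 61/61 = 1

Summary (fraction, with percent):

explained: PC1 0.5902 (59.02%), PC2 0.2951 (29.51%), PC3 0.1148 (11.48%);  cumulative: 0.5902, 0.8852, 1


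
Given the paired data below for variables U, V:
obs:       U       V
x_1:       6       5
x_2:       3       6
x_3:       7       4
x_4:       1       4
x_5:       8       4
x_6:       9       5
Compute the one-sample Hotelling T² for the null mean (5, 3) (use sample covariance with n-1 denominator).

Step 1 — sample mean vector:
  mean(U) = (6 + 3 + 7 + 1 + 8 + 9) / 6 = 34/6 = 5.6667
  mean(V) = (5 + 6 + 4 + 4 + 4 + 5) / 6 = 28/6 = 4.6667
  x̄ = (5.6667, 4.6667),  deviation x̄ - mu_0 = (5.6667, 4.6667) - (5, 3) = (0.6667, 1.6667).

Step 2 — sample covariance matrix, S[i,j] = (1/(n-1)) · Σ_k (x_{k,i} - mean_i) · (x_{k,j} - mean_j), divisor n-1 = 5:
  S[U,U] = ((0.3333)·(0.3333) + (-2.6667)·(-2.6667) + (1.3333)·(1.3333) + (-4.6667)·(-4.6667) + (2.3333)·(2.3333) + (3.3333)·(3.3333)) / 5 = 47.3333/5 = 9.4667
  S[U,V] = ((0.3333)·(0.3333) + (-2.6667)·(1.3333) + (1.3333)·(-0.6667) + (-4.6667)·(-0.6667) + (2.3333)·(-0.6667) + (3.3333)·(0.3333)) / 5 = -1.6667/5 = -0.3333
  S[V,V] = ((0.3333)·(0.3333) + (1.3333)·(1.3333) + (-0.6667)·(-0.6667) + (-0.6667)·(-0.6667) + (-0.6667)·(-0.6667) + (0.3333)·(0.3333)) / 5 = 3.3333/5 = 0.6667
  S = [[9.4667, -0.3333],
 [-0.3333, 0.6667]].

Step 3 — invert S. det(S) = 9.4667·0.6667 - (-0.3333)² = 6.2.
  S^{-1} = (1/det) · [[d, -b], [-b, a]] = [[0.1075, 0.0538],
 [0.0538, 1.5269]].

Step 4 — quadratic form (x̄ - mu_0)^T · S^{-1} · (x̄ - mu_0):
  S^{-1} · (x̄ - mu_0) = (0.1613, 2.5806),
  (x̄ - mu_0)^T · [...] = (0.6667)·(0.1613) + (1.6667)·(2.5806) = 4.4086.

Step 5 — scale by n: T² = 6 · 4.4086 = 26.4516.

T² ≈ 26.4516


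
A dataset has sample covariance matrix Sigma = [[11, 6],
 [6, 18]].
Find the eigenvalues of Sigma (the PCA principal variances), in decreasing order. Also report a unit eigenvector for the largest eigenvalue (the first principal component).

Step 1 — characteristic polynomial of 2×2 Sigma:
  det(Sigma - λI) = λ² - trace · λ + det = 0.
  trace = 11 + 18 = 29, det = 11·18 - (6)² = 162.
Step 2 — discriminant:
  Δ = trace² - 4·det = 841 - 648 = 193.
Step 3 — eigenvalues:
  λ = (trace ± √Δ)/2 = (29 ± 13.8924)/2,
  λ_1 = 21.4462,  λ_2 = 7.5538.

Step 4 — unit eigenvector for λ_1: solve (Sigma - λ_1 I)v = 0. First row:
  (11 - 21.4462)·v_x + (6)·v_y = 0, i.e. (-10.4462)·v_x + (6)·v_y = 0,
  so v ∝ (b, λ_1 - a) = (6, 10.4462) = u.
  ||u|| = √((6)² + (10.4462)²) = √(145.1236) ≈ 12.0467,
  v_1 = u/||u|| ≈ (0.4981, 0.8671) (||v_1|| = 1).

λ_1 = 21.4462,  λ_2 = 7.5538;  v_1 ≈ (0.4981, 0.8671)


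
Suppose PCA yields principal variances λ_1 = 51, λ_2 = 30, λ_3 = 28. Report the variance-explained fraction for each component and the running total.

Step 1 — total variance = trace(Sigma) = Σ λ_i = 51 + 30 + 28 = 109.

Step 2 — fraction explained by component i = λ_i / Σ λ:
  PC1: 51/109 = 0.4679
  PC2: 30/109 = 0.2752
  PC3: 28/109 = 0.2569

Step 3 — cumulative fraction after k components = (λ_1 + ... + λ_k) / Σ λ:
  k = 1: 51/109 = 0.4679
  k = 2: (51 + 30)/109 = 81/109 = 0.7431
  k = 3: (51 + 30 + 28)/109 = 109/109 = 1

Summary (fraction, with percent):

explained: PC1 0.4679 (46.79%), PC2 0.2752 (27.52%), PC3 0.2569 (25.69%);  cumulative: 0.4679, 0.7431, 1


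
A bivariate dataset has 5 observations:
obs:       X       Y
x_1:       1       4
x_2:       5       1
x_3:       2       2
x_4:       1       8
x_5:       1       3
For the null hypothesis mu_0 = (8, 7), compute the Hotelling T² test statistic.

Step 1 — sample mean vector:
  mean(X) = (1 + 5 + 2 + 1 + 1) / 5 = 10/5 = 2
  mean(Y) = (4 + 1 + 2 + 8 + 3) / 5 = 18/5 = 3.6
  x̄ = (2, 3.6),  deviation x̄ - mu_0 = (2, 3.6) - (8, 7) = (-6, -3.4).

Step 2 — sample covariance matrix, S[i,j] = (1/(n-1)) · Σ_k (x_{k,i} - mean_i) · (x_{k,j} - mean_j), divisor n-1 = 4:
  S[X,X] = ((-1)·(-1) + (3)·(3) + (0)·(0) + (-1)·(-1) + (-1)·(-1)) / 4 = 12/4 = 3
  S[X,Y] = ((-1)·(0.4) + (3)·(-2.6) + (0)·(-1.6) + (-1)·(4.4) + (-1)·(-0.6)) / 4 = -12/4 = -3
  S[Y,Y] = ((0.4)·(0.4) + (-2.6)·(-2.6) + (-1.6)·(-1.6) + (4.4)·(4.4) + (-0.6)·(-0.6)) / 4 = 29.2/4 = 7.3
  S = [[3, -3],
 [-3, 7.3]].

Step 3 — invert S. det(S) = 3·7.3 - (-3)² = 12.9.
  S^{-1} = (1/det) · [[d, -b], [-b, a]] = [[0.5659, 0.2326],
 [0.2326, 0.2326]].

Step 4 — quadratic form (x̄ - mu_0)^T · S^{-1} · (x̄ - mu_0):
  S^{-1} · (x̄ - mu_0) = (-4.186, -2.186),
  (x̄ - mu_0)^T · [...] = (-6)·(-4.186) + (-3.4)·(-2.186) = 32.5488.

Step 5 — scale by n: T² = 5 · 32.5488 = 162.7442.

T² ≈ 162.7442


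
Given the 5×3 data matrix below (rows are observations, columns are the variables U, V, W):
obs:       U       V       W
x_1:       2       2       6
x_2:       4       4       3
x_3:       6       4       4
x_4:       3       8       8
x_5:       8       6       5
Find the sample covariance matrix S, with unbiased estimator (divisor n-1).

Step 1 — column means:
  mean(U) = (2 + 4 + 6 + 3 + 8) / 5 = 23/5 = 4.6
  mean(V) = (2 + 4 + 4 + 8 + 6) / 5 = 24/5 = 4.8
  mean(W) = (6 + 3 + 4 + 8 + 5) / 5 = 26/5 = 5.2

Step 2 — sample covariance S[i,j] = (1/(n-1)) · Σ_k (x_{k,i} - mean_i) · (x_{k,j} - mean_j), with n-1 = 4.
  S[U,U] = ((-2.6)·(-2.6) + (-0.6)·(-0.6) + (1.4)·(1.4) + (-1.6)·(-1.6) + (3.4)·(3.4)) / 4 = 23.2/4 = 5.8
  S[U,V] = ((-2.6)·(-2.8) + (-0.6)·(-0.8) + (1.4)·(-0.8) + (-1.6)·(3.2) + (3.4)·(1.2)) / 4 = 5.6/4 = 1.4
  S[U,W] = ((-2.6)·(0.8) + (-0.6)·(-2.2) + (1.4)·(-1.2) + (-1.6)·(2.8) + (3.4)·(-0.2)) / 4 = -7.6/4 = -1.9
  S[V,V] = ((-2.8)·(-2.8) + (-0.8)·(-0.8) + (-0.8)·(-0.8) + (3.2)·(3.2) + (1.2)·(1.2)) / 4 = 20.8/4 = 5.2
  S[V,W] = ((-2.8)·(0.8) + (-0.8)·(-2.2) + (-0.8)·(-1.2) + (3.2)·(2.8) + (1.2)·(-0.2)) / 4 = 9.2/4 = 2.3
  S[W,W] = ((0.8)·(0.8) + (-2.2)·(-2.2) + (-1.2)·(-1.2) + (2.8)·(2.8) + (-0.2)·(-0.2)) / 4 = 14.8/4 = 3.7

S is symmetric (S[j,i] = S[i,j]). Assembling:

S = [[5.8, 1.4, -1.9],
 [1.4, 5.2, 2.3],
 [-1.9, 2.3, 3.7]]


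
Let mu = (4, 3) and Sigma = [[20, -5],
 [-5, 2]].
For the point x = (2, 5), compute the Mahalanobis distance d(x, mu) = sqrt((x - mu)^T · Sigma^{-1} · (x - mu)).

Step 1 — centre the observation: (x - mu) = (-2, 2).

Step 2 — invert Sigma. det(Sigma) = 20·2 - (-5)² = 15.
  Sigma^{-1} = (1/det) · [[d, -b], [-b, a]] = [[0.1333, 0.3333],
 [0.3333, 1.3333]].

Step 3 — form the quadratic (x - mu)^T · Sigma^{-1} · (x - mu):
  Sigma^{-1} · (x - mu) = (0.4, 2).
  (x - mu)^T · [Sigma^{-1} · (x - mu)] = (-2)·(0.4) + (2)·(2) = 3.2.

Step 4 — take square root: d = √(3.2) ≈ 1.7889.

d(x, mu) = √(3.2) ≈ 1.7889


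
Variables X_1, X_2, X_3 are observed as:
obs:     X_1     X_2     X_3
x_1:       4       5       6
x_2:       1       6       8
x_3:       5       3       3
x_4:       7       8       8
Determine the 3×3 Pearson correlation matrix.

Step 1 — column means:
  mean(X_1) = (4 + 1 + 5 + 7) / 4 = 17/4 = 4.25
  mean(X_2) = (5 + 6 + 3 + 8) / 4 = 22/4 = 5.5
  mean(X_3) = (6 + 8 + 3 + 8) / 4 = 25/4 = 6.25

Step 2 — sample variances and covariances s[i,j] = (1/(n-1)) · Σ_k (x_{k,i} - mean_i) · (x_{k,j} - mean_j), with n-1 = 3:
  s[X_1,X_1] = ((-0.25)·(-0.25) + (-3.25)·(-3.25) + (0.75)·(0.75) + (2.75)·(2.75)) / 3 = 18.75/3 = 6.25
  s[X_1,X_2] = ((-0.25)·(-0.5) + (-3.25)·(0.5) + (0.75)·(-2.5) + (2.75)·(2.5)) / 3 = 3.5/3 = 1.1667
  s[X_1,X_3] = ((-0.25)·(-0.25) + (-3.25)·(1.75) + (0.75)·(-3.25) + (2.75)·(1.75)) / 3 = -3.25/3 = -1.0833
  s[X_2,X_2] = ((-0.5)·(-0.5) + (0.5)·(0.5) + (-2.5)·(-2.5) + (2.5)·(2.5)) / 3 = 13/3 = 4.3333
  s[X_2,X_3] = ((-0.5)·(-0.25) + (0.5)·(1.75) + (-2.5)·(-3.25) + (2.5)·(1.75)) / 3 = 13.5/3 = 4.5
  s[X_3,X_3] = ((-0.25)·(-0.25) + (1.75)·(1.75) + (-3.25)·(-3.25) + (1.75)·(1.75)) / 3 = 16.75/3 = 5.5833
  Sample standard deviations s_i = √(s[i,i]):
  s(X_1) = √(6.25) = 2.5
  s(X_2) = √(4.3333) = 2.0817
  s(X_3) = √(5.5833) = 2.3629

Step 3 — r_{ij} = s_{ij} / (s_i · s_j):
  r[X_1,X_1] = 1 (diagonal).
  r[X_1,X_2] = 1.1667 / (2.5 · 2.0817) = 1.1667 / 5.2042 = 0.2242
  r[X_1,X_3] = -1.0833 / (2.5 · 2.3629) = -1.0833 / 5.9073 = -0.1834
  r[X_2,X_2] = 1 (diagonal).
  r[X_2,X_3] = 4.5 / (2.0817 · 2.3629) = 4.5 / 4.9188 = 0.9149
  r[X_3,X_3] = 1 (diagonal).

R is symmetric with unit diagonal. Assembling:

R = [[1, 0.2242, -0.1834],
 [0.2242, 1, 0.9149],
 [-0.1834, 0.9149, 1]]


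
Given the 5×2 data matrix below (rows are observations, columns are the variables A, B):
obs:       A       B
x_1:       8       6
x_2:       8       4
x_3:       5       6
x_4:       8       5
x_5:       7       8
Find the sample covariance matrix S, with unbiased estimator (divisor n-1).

Step 1 — column means:
  mean(A) = (8 + 8 + 5 + 8 + 7) / 5 = 36/5 = 7.2
  mean(B) = (6 + 4 + 6 + 5 + 8) / 5 = 29/5 = 5.8

Step 2 — sample covariance S[i,j] = (1/(n-1)) · Σ_k (x_{k,i} - mean_i) · (x_{k,j} - mean_j), with n-1 = 4.
  S[A,A] = ((0.8)·(0.8) + (0.8)·(0.8) + (-2.2)·(-2.2) + (0.8)·(0.8) + (-0.2)·(-0.2)) / 4 = 6.8/4 = 1.7
  S[A,B] = ((0.8)·(0.2) + (0.8)·(-1.8) + (-2.2)·(0.2) + (0.8)·(-0.8) + (-0.2)·(2.2)) / 4 = -2.8/4 = -0.7
  S[B,B] = ((0.2)·(0.2) + (-1.8)·(-1.8) + (0.2)·(0.2) + (-0.8)·(-0.8) + (2.2)·(2.2)) / 4 = 8.8/4 = 2.2

S is symmetric (S[j,i] = S[i,j]). Assembling:

S = [[1.7, -0.7],
 [-0.7, 2.2]]


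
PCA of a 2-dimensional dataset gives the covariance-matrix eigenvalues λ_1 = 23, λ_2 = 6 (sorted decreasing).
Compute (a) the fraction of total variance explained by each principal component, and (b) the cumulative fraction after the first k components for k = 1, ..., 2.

Step 1 — total variance = trace(Sigma) = Σ λ_i = 23 + 6 = 29.

Step 2 — fraction explained by component i = λ_i / Σ λ:
  PC1: 23/29 = 0.7931
  PC2: 6/29 = 0.2069

Step 3 — cumulative fraction after k components = (λ_1 + ... + λ_k) / Σ λ:
  k = 1: 23/29 = 0.7931
  k = 2: (23 + 6)/29 = 29/29 = 1

Summary (fraction, with percent):

explained: PC1 0.7931 (79.31%), PC2 0.2069 (20.69%);  cumulative: 0.7931, 1


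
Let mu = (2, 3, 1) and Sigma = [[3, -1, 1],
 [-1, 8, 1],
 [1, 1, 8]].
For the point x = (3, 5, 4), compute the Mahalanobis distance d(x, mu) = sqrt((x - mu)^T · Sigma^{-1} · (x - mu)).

Step 1 — centre the observation: (x - mu) = (1, 2, 3).

Step 2 — invert Sigma (cofactor / det for 3×3, or solve directly):
  Sigma^{-1} = [[0.3684, 0.0526, -0.0526],
 [0.0526, 0.1345, -0.0234],
 [-0.0526, -0.0234, 0.1345]].

Step 3 — form the quadratic (x - mu)^T · Sigma^{-1} · (x - mu):
  Sigma^{-1} · (x - mu) = (0.3158, 0.2515, 0.3041).
  (x - mu)^T · [Sigma^{-1} · (x - mu)] = (1)·(0.3158) + (2)·(0.2515) + (3)·(0.3041) = 1.731.

Step 4 — take square root: d = √(1.731) ≈ 1.3157.

d(x, mu) = √(1.731) ≈ 1.3157


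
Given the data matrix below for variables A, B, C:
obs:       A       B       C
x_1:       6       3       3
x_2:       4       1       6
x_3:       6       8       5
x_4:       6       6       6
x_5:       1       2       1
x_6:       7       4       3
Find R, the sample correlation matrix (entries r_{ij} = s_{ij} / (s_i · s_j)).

Step 1 — column means:
  mean(A) = (6 + 4 + 6 + 6 + 1 + 7) / 6 = 30/6 = 5
  mean(B) = (3 + 1 + 8 + 6 + 2 + 4) / 6 = 24/6 = 4
  mean(C) = (3 + 6 + 5 + 6 + 1 + 3) / 6 = 24/6 = 4

Step 2 — sample variances and covariances s[i,j] = (1/(n-1)) · Σ_k (x_{k,i} - mean_i) · (x_{k,j} - mean_j), with n-1 = 5:
  s[A,A] = ((1)·(1) + (-1)·(-1) + (1)·(1) + (1)·(1) + (-4)·(-4) + (2)·(2)) / 5 = 24/5 = 4.8
  s[A,B] = ((1)·(-1) + (-1)·(-3) + (1)·(4) + (1)·(2) + (-4)·(-2) + (2)·(0)) / 5 = 16/5 = 3.2
  s[A,C] = ((1)·(-1) + (-1)·(2) + (1)·(1) + (1)·(2) + (-4)·(-3) + (2)·(-1)) / 5 = 10/5 = 2
  s[B,B] = ((-1)·(-1) + (-3)·(-3) + (4)·(4) + (2)·(2) + (-2)·(-2) + (0)·(0)) / 5 = 34/5 = 6.8
  s[B,C] = ((-1)·(-1) + (-3)·(2) + (4)·(1) + (2)·(2) + (-2)·(-3) + (0)·(-1)) / 5 = 9/5 = 1.8
  s[C,C] = ((-1)·(-1) + (2)·(2) + (1)·(1) + (2)·(2) + (-3)·(-3) + (-1)·(-1)) / 5 = 20/5 = 4
  Sample standard deviations s_i = √(s[i,i]):
  s(A) = √(4.8) = 2.1909
  s(B) = √(6.8) = 2.6077
  s(C) = √(4) = 2

Step 3 — r_{ij} = s_{ij} / (s_i · s_j):
  r[A,A] = 1 (diagonal).
  r[A,B] = 3.2 / (2.1909 · 2.6077) = 3.2 / 5.7131 = 0.5601
  r[A,C] = 2 / (2.1909 · 2) = 2 / 4.3818 = 0.4564
  r[B,B] = 1 (diagonal).
  r[B,C] = 1.8 / (2.6077 · 2) = 1.8 / 5.2154 = 0.3451
  r[C,C] = 1 (diagonal).

R is symmetric with unit diagonal. Assembling:

R = [[1, 0.5601, 0.4564],
 [0.5601, 1, 0.3451],
 [0.4564, 0.3451, 1]]


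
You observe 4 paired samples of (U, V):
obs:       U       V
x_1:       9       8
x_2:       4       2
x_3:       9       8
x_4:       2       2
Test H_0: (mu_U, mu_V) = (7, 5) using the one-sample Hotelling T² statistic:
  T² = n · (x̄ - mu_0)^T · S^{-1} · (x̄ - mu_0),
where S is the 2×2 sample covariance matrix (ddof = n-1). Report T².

Step 1 — sample mean vector:
  mean(U) = (9 + 4 + 9 + 2) / 4 = 24/4 = 6
  mean(V) = (8 + 2 + 8 + 2) / 4 = 20/4 = 5
  x̄ = (6, 5),  deviation x̄ - mu_0 = (6, 5) - (7, 5) = (-1, 0).

Step 2 — sample covariance matrix, S[i,j] = (1/(n-1)) · Σ_k (x_{k,i} - mean_i) · (x_{k,j} - mean_j), divisor n-1 = 3:
  S[U,U] = ((3)·(3) + (-2)·(-2) + (3)·(3) + (-4)·(-4)) / 3 = 38/3 = 12.6667
  S[U,V] = ((3)·(3) + (-2)·(-3) + (3)·(3) + (-4)·(-3)) / 3 = 36/3 = 12
  S[V,V] = ((3)·(3) + (-3)·(-3) + (3)·(3) + (-3)·(-3)) / 3 = 36/3 = 12
  S = [[12.6667, 12],
 [12, 12]].

Step 3 — invert S. det(S) = 12.6667·12 - (12)² = 8.
  S^{-1} = (1/det) · [[d, -b], [-b, a]] = [[1.5, -1.5],
 [-1.5, 1.5833]].

Step 4 — quadratic form (x̄ - mu_0)^T · S^{-1} · (x̄ - mu_0):
  S^{-1} · (x̄ - mu_0) = (-1.5, 1.5),
  (x̄ - mu_0)^T · [...] = (-1)·(-1.5) + (0)·(1.5) = 1.5.

Step 5 — scale by n: T² = 4 · 1.5 = 6.

T² ≈ 6


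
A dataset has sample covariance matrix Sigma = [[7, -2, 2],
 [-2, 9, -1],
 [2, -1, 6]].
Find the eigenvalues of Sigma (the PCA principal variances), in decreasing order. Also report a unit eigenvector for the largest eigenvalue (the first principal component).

Step 1 — characteristic polynomial p(λ) = det(λI - Sigma) = λ³ - tr·λ² + c_1·λ - det, where tr = trace, c_1 = sum of the principal 2×2 minors, det = det(Sigma):
  tr = 7 + 9 + 6 = 22,
  c_1 = (7·9 - (-2)²) + (7·6 - (2)²) + (9·6 - (-1)²) = 59 + 38 + 53 = 150,
  det = 7·(9·6 - (-1)²) - (-2)·((-2)·6 - (-1)·(2)) + (2)·((-2)·(-1) - 9·(2)) = 7·(53) - (-2)·(-10) + (2)·(-16) = 319.
  So p(λ) = λ³ - 22λ² + 150λ - 319.
Step 2 — look for an integer root (rational root theorem: any rational root is an integer divisor of 319). Testing λ = 11:
  p(11) = 1331 - 2662 + 1650 - 319 = 0  ✓
  Dividing out (λ - 11): p(λ) = (λ - 11)(λ² - 11λ + 29).
Step 3 — remaining eigenvalues from the quadratic λ² - 11λ + 29 = 0:
  Δ = 11² - 4·29 = 121 - 116 = 5,  λ = (11 ± √5)/2 = (11 ± 2.2361)/2 ≈ 6.618 or 4.382.
  Sorted: λ_1 = 11,  λ_2 = 6.618,  λ_3 = 4.382  (check: sum = 22 = tr ✓).

Step 4 — unit eigenvector for λ_1 = 11: v spans the null space of (Sigma - λ_1 I), whose rows are
  r_1 = (-4, -2, 2),  r_2 = (-2, -2, -1),  r_3 = (2, -1, -5).
  v is orthogonal to every row, so take v ∝ r_1 × r_2 = ((-2)·(-1) - (2)·(-2), (2)·(-2) - (-4)·(-1), (-4)·(-2) - (-2)·(-2)) = (6, -8, 4).
  Rescale (divide by 2): u = (3, -4, 2).
  ||u|| = √((3)² + (-4)² + (2)²) = √(29) ≈ 5.3852,  v_1 = u/||u|| ≈ (0.5571, -0.7428, 0.3714) (||v_1|| = 1).

λ_1 = 11,  λ_2 = 6.618,  λ_3 = 4.382;  v_1 ≈ (0.5571, -0.7428, 0.3714)


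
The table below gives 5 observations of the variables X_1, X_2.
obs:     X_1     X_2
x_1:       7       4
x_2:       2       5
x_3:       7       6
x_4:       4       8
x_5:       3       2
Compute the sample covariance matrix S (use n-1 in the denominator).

Step 1 — column means:
  mean(X_1) = (7 + 2 + 7 + 4 + 3) / 5 = 23/5 = 4.6
  mean(X_2) = (4 + 5 + 6 + 8 + 2) / 5 = 25/5 = 5

Step 2 — sample covariance S[i,j] = (1/(n-1)) · Σ_k (x_{k,i} - mean_i) · (x_{k,j} - mean_j), with n-1 = 4.
  S[X_1,X_1] = ((2.4)·(2.4) + (-2.6)·(-2.6) + (2.4)·(2.4) + (-0.6)·(-0.6) + (-1.6)·(-1.6)) / 4 = 21.2/4 = 5.3
  S[X_1,X_2] = ((2.4)·(-1) + (-2.6)·(0) + (2.4)·(1) + (-0.6)·(3) + (-1.6)·(-3)) / 4 = 3/4 = 0.75
  S[X_2,X_2] = ((-1)·(-1) + (0)·(0) + (1)·(1) + (3)·(3) + (-3)·(-3)) / 4 = 20/4 = 5

S is symmetric (S[j,i] = S[i,j]). Assembling:

S = [[5.3, 0.75],
 [0.75, 5]]


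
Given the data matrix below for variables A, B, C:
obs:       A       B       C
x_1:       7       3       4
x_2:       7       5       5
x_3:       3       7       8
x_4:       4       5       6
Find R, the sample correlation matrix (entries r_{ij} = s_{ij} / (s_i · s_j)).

Step 1 — column means:
  mean(A) = (7 + 7 + 3 + 4) / 4 = 21/4 = 5.25
  mean(B) = (3 + 5 + 7 + 5) / 4 = 20/4 = 5
  mean(C) = (4 + 5 + 8 + 6) / 4 = 23/4 = 5.75

Step 2 — sample variances and covariances s[i,j] = (1/(n-1)) · Σ_k (x_{k,i} - mean_i) · (x_{k,j} - mean_j), with n-1 = 3:
  s[A,A] = ((1.75)·(1.75) + (1.75)·(1.75) + (-2.25)·(-2.25) + (-1.25)·(-1.25)) / 3 = 12.75/3 = 4.25
  s[A,B] = ((1.75)·(-2) + (1.75)·(0) + (-2.25)·(2) + (-1.25)·(0)) / 3 = -8/3 = -2.6667
  s[A,C] = ((1.75)·(-1.75) + (1.75)·(-0.75) + (-2.25)·(2.25) + (-1.25)·(0.25)) / 3 = -9.75/3 = -3.25
  s[B,B] = ((-2)·(-2) + (0)·(0) + (2)·(2) + (0)·(0)) / 3 = 8/3 = 2.6667
  s[B,C] = ((-2)·(-1.75) + (0)·(-0.75) + (2)·(2.25) + (0)·(0.25)) / 3 = 8/3 = 2.6667
  s[C,C] = ((-1.75)·(-1.75) + (-0.75)·(-0.75) + (2.25)·(2.25) + (0.25)·(0.25)) / 3 = 8.75/3 = 2.9167
  Sample standard deviations s_i = √(s[i,i]):
  s(A) = √(4.25) = 2.0616
  s(B) = √(2.6667) = 1.633
  s(C) = √(2.9167) = 1.7078

Step 3 — r_{ij} = s_{ij} / (s_i · s_j):
  r[A,A] = 1 (diagonal).
  r[A,B] = -2.6667 / (2.0616 · 1.633) = -2.6667 / 3.3665 = -0.7921
  r[A,C] = -3.25 / (2.0616 · 1.7078) = -3.25 / 3.5208 = -0.9231
  r[B,B] = 1 (diagonal).
  r[B,C] = 2.6667 / (1.633 · 1.7078) = 2.6667 / 2.7889 = 0.9562
  r[C,C] = 1 (diagonal).

R is symmetric with unit diagonal. Assembling:

R = [[1, -0.7921, -0.9231],
 [-0.7921, 1, 0.9562],
 [-0.9231, 0.9562, 1]]


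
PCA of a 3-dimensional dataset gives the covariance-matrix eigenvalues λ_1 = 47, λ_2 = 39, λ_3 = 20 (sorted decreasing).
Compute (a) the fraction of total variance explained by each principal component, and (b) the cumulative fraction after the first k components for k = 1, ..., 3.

Step 1 — total variance = trace(Sigma) = Σ λ_i = 47 + 39 + 20 = 106.

Step 2 — fraction explained by component i = λ_i / Σ λ:
  PC1: 47/106 = 0.4434
  PC2: 39/106 = 0.3679
  PC3: 20/106 = 0.1887

Step 3 — cumulative fraction after k components = (λ_1 + ... + λ_k) / Σ λ:
  k = 1: 47/106 = 0.4434
  k = 2: (47 + 39)/106 = 86/106 = 0.8113
  k = 3: (47 + 39 + 20)/106 = 106/106 = 1

Summary (fraction, with percent):

explained: PC1 0.4434 (44.34%), PC2 0.3679 (36.79%), PC3 0.1887 (18.87%);  cumulative: 0.4434, 0.8113, 1


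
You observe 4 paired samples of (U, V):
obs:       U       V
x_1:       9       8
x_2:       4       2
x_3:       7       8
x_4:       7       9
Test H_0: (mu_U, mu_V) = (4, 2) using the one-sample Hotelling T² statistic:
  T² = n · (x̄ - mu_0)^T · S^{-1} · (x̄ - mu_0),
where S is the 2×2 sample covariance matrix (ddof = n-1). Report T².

Step 1 — sample mean vector:
  mean(U) = (9 + 4 + 7 + 7) / 4 = 27/4 = 6.75
  mean(V) = (8 + 2 + 8 + 9) / 4 = 27/4 = 6.75
  x̄ = (6.75, 6.75),  deviation x̄ - mu_0 = (6.75, 6.75) - (4, 2) = (2.75, 4.75).

Step 2 — sample covariance matrix, S[i,j] = (1/(n-1)) · Σ_k (x_{k,i} - mean_i) · (x_{k,j} - mean_j), divisor n-1 = 3:
  S[U,U] = ((2.25)·(2.25) + (-2.75)·(-2.75) + (0.25)·(0.25) + (0.25)·(0.25)) / 3 = 12.75/3 = 4.25
  S[U,V] = ((2.25)·(1.25) + (-2.75)·(-4.75) + (0.25)·(1.25) + (0.25)·(2.25)) / 3 = 16.75/3 = 5.5833
  S[V,V] = ((1.25)·(1.25) + (-4.75)·(-4.75) + (1.25)·(1.25) + (2.25)·(2.25)) / 3 = 30.75/3 = 10.25
  S = [[4.25, 5.5833],
 [5.5833, 10.25]].

Step 3 — invert S. det(S) = 4.25·10.25 - (5.5833)² = 12.3889.
  S^{-1} = (1/det) · [[d, -b], [-b, a]] = [[0.8274, -0.4507],
 [-0.4507, 0.343]].

Step 4 — quadratic form (x̄ - mu_0)^T · S^{-1} · (x̄ - mu_0):
  S^{-1} · (x̄ - mu_0) = (0.1345, 0.3901),
  (x̄ - mu_0)^T · [...] = (2.75)·(0.1345) + (4.75)·(0.3901) = 2.2231.

Step 5 — scale by n: T² = 4 · 2.2231 = 8.8924.

T² ≈ 8.8924


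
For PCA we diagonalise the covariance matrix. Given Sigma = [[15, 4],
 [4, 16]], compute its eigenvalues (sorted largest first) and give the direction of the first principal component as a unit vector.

Step 1 — characteristic polynomial of 2×2 Sigma:
  det(Sigma - λI) = λ² - trace · λ + det = 0.
  trace = 15 + 16 = 31, det = 15·16 - (4)² = 224.
Step 2 — discriminant:
  Δ = trace² - 4·det = 961 - 896 = 65.
Step 3 — eigenvalues:
  λ = (trace ± √Δ)/2 = (31 ± 8.0623)/2,
  λ_1 = 19.5311,  λ_2 = 11.4689.

Step 4 — unit eigenvector for λ_1: solve (Sigma - λ_1 I)v = 0. First row:
  (15 - 19.5311)·v_x + (4)·v_y = 0, i.e. (-4.5311)·v_x + (4)·v_y = 0,
  so v ∝ (b, λ_1 - a) = (4, 4.5311) = u.
  ||u|| = √((4)² + (4.5311)²) = √(36.5311) ≈ 6.0441,
  v_1 = u/||u|| ≈ (0.6618, 0.7497) (||v_1|| = 1).

λ_1 = 19.5311,  λ_2 = 11.4689;  v_1 ≈ (0.6618, 0.7497)


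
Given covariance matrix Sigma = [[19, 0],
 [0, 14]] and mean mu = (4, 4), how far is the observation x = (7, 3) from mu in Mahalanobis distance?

Step 1 — centre the observation: (x - mu) = (3, -1).

Step 2 — invert Sigma. det(Sigma) = 19·14 - (0)² = 266.
  Sigma^{-1} = (1/det) · [[d, -b], [-b, a]] = [[0.0526, 0],
 [0, 0.0714]].

Step 3 — form the quadratic (x - mu)^T · Sigma^{-1} · (x - mu):
  Sigma^{-1} · (x - mu) = (0.1579, -0.0714).
  (x - mu)^T · [Sigma^{-1} · (x - mu)] = (3)·(0.1579) + (-1)·(-0.0714) = 0.5451.

Step 4 — take square root: d = √(0.5451) ≈ 0.7383.

d(x, mu) = √(0.5451) ≈ 0.7383


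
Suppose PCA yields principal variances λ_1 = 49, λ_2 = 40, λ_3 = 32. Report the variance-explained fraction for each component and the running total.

Step 1 — total variance = trace(Sigma) = Σ λ_i = 49 + 40 + 32 = 121.

Step 2 — fraction explained by component i = λ_i / Σ λ:
  PC1: 49/121 = 0.405
  PC2: 40/121 = 0.3306
  PC3: 32/121 = 0.2645

Step 3 — cumulative fraction after k components = (λ_1 + ... + λ_k) / Σ λ:
  k = 1: 49/121 = 0.405
  k = 2: (49 + 40)/121 = 89/121 = 0.7355
  k = 3: (49 + 40 + 32)/121 = 121/121 = 1

Summary (fraction, with percent):

explained: PC1 0.405 (40.5%), PC2 0.3306 (33.06%), PC3 0.2645 (26.45%);  cumulative: 0.405, 0.7355, 1


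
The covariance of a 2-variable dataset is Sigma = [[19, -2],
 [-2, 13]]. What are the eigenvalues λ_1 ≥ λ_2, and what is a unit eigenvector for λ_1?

Step 1 — characteristic polynomial of 2×2 Sigma:
  det(Sigma - λI) = λ² - trace · λ + det = 0.
  trace = 19 + 13 = 32, det = 19·13 - (-2)² = 243.
Step 2 — discriminant:
  Δ = trace² - 4·det = 1024 - 972 = 52.
Step 3 — eigenvalues:
  λ = (trace ± √Δ)/2 = (32 ± 7.2111)/2,
  λ_1 = 19.6056,  λ_2 = 12.3944.

Step 4 — unit eigenvector for λ_1: solve (Sigma - λ_1 I)v = 0. First row:
  (19 - 19.6056)·v_x + (-2)·v_y = 0, i.e. (-0.6056)·v_x + (-2)·v_y = 0,
  so v ∝ (b, λ_1 - a) = (-2, 0.6056); multiply by -1 so the first entry is positive: u = (2, -0.6056).
  ||u|| = √((2)² + (-0.6056)²) = √(4.3667) ≈ 2.0897,
  v_1 = u/||u|| ≈ (0.9571, -0.2898) (||v_1|| = 1).

λ_1 = 19.6056,  λ_2 = 12.3944;  v_1 ≈ (0.9571, -0.2898)


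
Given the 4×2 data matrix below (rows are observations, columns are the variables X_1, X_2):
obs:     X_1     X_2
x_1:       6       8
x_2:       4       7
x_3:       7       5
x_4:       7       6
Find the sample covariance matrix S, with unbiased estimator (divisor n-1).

Step 1 — column means:
  mean(X_1) = (6 + 4 + 7 + 7) / 4 = 24/4 = 6
  mean(X_2) = (8 + 7 + 5 + 6) / 4 = 26/4 = 6.5

Step 2 — sample covariance S[i,j] = (1/(n-1)) · Σ_k (x_{k,i} - mean_i) · (x_{k,j} - mean_j), with n-1 = 3.
  S[X_1,X_1] = ((0)·(0) + (-2)·(-2) + (1)·(1) + (1)·(1)) / 3 = 6/3 = 2
  S[X_1,X_2] = ((0)·(1.5) + (-2)·(0.5) + (1)·(-1.5) + (1)·(-0.5)) / 3 = -3/3 = -1
  S[X_2,X_2] = ((1.5)·(1.5) + (0.5)·(0.5) + (-1.5)·(-1.5) + (-0.5)·(-0.5)) / 3 = 5/3 = 1.6667

S is symmetric (S[j,i] = S[i,j]). Assembling:

S = [[2, -1],
 [-1, 1.6667]]


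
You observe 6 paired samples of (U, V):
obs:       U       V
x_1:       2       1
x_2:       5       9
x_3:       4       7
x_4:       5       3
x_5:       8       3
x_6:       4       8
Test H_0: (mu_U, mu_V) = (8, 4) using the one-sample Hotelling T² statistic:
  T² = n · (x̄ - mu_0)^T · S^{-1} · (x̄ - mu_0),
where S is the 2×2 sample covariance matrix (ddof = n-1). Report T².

Step 1 — sample mean vector:
  mean(U) = (2 + 5 + 4 + 5 + 8 + 4) / 6 = 28/6 = 4.6667
  mean(V) = (1 + 9 + 7 + 3 + 3 + 8) / 6 = 31/6 = 5.1667
  x̄ = (4.6667, 5.1667),  deviation x̄ - mu_0 = (4.6667, 5.1667) - (8, 4) = (-3.3333, 1.1667).

Step 2 — sample covariance matrix, S[i,j] = (1/(n-1)) · Σ_k (x_{k,i} - mean_i) · (x_{k,j} - mean_j), divisor n-1 = 5:
  S[U,U] = ((-2.6667)·(-2.6667) + (0.3333)·(0.3333) + (-0.6667)·(-0.6667) + (0.3333)·(0.3333) + (3.3333)·(3.3333) + (-0.6667)·(-0.6667)) / 5 = 19.3333/5 = 3.8667
  S[U,V] = ((-2.6667)·(-4.1667) + (0.3333)·(3.8333) + (-0.6667)·(1.8333) + (0.3333)·(-2.1667) + (3.3333)·(-2.1667) + (-0.6667)·(2.8333)) / 5 = 1.3333/5 = 0.2667
  S[V,V] = ((-4.1667)·(-4.1667) + (3.8333)·(3.8333) + (1.8333)·(1.8333) + (-2.1667)·(-2.1667) + (-2.1667)·(-2.1667) + (2.8333)·(2.8333)) / 5 = 52.8333/5 = 10.5667
  S = [[3.8667, 0.2667],
 [0.2667, 10.5667]].

Step 3 — invert S. det(S) = 3.8667·10.5667 - (0.2667)² = 40.7867.
  S^{-1} = (1/det) · [[d, -b], [-b, a]] = [[0.2591, -0.0065],
 [-0.0065, 0.0948]].

Step 4 — quadratic form (x̄ - mu_0)^T · S^{-1} · (x̄ - mu_0):
  S^{-1} · (x̄ - mu_0) = (-0.8712, 0.1324),
  (x̄ - mu_0)^T · [...] = (-3.3333)·(-0.8712) + (1.1667)·(0.1324) = 3.0585.

Step 5 — scale by n: T² = 6 · 3.0585 = 18.3508.

T² ≈ 18.3508
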